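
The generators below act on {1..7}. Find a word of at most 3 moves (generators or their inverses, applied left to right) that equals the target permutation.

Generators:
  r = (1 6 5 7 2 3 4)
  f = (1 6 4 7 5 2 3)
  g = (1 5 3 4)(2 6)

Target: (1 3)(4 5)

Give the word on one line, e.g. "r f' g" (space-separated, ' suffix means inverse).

  after g: (1 5 3 4)(2 6)
  after g: (1 3)(4 5)

g g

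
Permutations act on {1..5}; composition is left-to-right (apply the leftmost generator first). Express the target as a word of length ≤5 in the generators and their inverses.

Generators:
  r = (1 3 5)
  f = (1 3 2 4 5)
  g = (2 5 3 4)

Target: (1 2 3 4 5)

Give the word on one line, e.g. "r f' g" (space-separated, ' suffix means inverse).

  after f: (1 3 2 4 5)
  after f: (1 2 5 3 4)
  after r: (1 2)(3 4)
  after r: (1 2 3 4 5)

f f r r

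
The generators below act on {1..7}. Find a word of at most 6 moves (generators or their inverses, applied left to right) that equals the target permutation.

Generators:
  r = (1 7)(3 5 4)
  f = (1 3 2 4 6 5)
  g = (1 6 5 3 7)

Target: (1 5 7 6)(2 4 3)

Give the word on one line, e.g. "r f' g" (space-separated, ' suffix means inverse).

  after f: (1 3 2 4 6 5)
  after r': (1 4 6 3 2 5 7)
  after g: (1 4 5)(2 3)(6 7)
  after r': (1 5 7 6)(2 4 3)

f r' g r'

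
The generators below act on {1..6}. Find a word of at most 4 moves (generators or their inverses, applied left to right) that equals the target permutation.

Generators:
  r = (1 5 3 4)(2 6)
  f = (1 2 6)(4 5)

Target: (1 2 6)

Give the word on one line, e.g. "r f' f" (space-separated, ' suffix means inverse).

  after f': (1 6 2)(4 5)
  after f': (1 2 6)

f' f'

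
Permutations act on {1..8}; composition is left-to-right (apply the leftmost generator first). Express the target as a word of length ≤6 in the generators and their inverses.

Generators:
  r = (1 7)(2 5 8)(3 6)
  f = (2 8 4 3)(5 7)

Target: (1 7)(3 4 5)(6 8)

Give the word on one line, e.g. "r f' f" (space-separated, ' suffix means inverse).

  after f: (2 8 4 3)(5 7)
  after f: (2 4)(3 8)
  after r: (1 7)(2 4 5 8 6 3)
  after f: (1 5 4 7)(2 3 8 6)
  after f: (1 7)(3 4 5)(6 8)

f f r f f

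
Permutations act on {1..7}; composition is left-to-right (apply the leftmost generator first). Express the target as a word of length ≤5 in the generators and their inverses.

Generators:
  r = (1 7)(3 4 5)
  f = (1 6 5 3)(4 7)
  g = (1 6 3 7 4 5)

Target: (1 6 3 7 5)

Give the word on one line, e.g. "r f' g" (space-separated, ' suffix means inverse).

f' r' g g r

  after f': (1 3 5 6)(4 7)
  after r': (1 5 6 7 3 4)
  after g: (3 5)(4 6)
  after g: (1 6 5 7 4 3)
  after r: (1 6 3 7 5)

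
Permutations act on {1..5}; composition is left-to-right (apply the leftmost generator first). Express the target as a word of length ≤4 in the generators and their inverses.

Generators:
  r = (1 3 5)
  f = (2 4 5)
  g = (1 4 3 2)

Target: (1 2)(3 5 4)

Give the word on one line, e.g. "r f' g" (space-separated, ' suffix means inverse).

r g

  after r: (1 3 5)
  after g: (1 2)(3 5 4)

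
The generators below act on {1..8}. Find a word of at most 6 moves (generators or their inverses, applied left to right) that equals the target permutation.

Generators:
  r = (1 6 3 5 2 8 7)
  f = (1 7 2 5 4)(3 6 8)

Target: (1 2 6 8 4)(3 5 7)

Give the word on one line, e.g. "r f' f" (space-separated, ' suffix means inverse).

r' f f r

  after r': (1 7 8 2 5 3 6)
  after f: (1 2 4)(3 8 5 6 7)
  after f: (1 5 8 4 7 6 2)
  after r: (1 2 6 8 4)(3 5 7)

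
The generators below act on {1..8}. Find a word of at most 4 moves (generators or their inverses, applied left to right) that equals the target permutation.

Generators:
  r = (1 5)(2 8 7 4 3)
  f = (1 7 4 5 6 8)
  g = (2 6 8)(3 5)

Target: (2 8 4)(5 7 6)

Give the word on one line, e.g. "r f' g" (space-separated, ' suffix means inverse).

g r' r' g

  after g: (2 6 8)(3 5)
  after r': (1 5 4 7 8 3)(2 6)
  after r': (2 6 3 5 7)(4 8)
  after g: (2 8 4)(5 7 6)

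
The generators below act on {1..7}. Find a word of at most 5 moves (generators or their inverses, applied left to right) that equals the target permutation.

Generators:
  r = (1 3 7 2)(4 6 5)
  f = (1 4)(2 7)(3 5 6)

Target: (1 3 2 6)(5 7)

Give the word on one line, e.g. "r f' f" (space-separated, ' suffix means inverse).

  after r: (1 3 7 2)(4 6 5)
  after f: (1 5)(2 4 3)
  after r': (1 6 4)(2 5)(3 7)
  after f: (1 3 2 6)(5 7)

r f r' f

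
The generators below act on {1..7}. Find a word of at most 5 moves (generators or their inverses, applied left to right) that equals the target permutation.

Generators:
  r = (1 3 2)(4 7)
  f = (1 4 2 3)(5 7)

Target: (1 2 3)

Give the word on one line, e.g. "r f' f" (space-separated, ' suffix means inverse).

r' r' r' r'

  after r': (1 2 3)(4 7)
  after r': (1 3 2)
  after r': (4 7)
  after r': (1 2 3)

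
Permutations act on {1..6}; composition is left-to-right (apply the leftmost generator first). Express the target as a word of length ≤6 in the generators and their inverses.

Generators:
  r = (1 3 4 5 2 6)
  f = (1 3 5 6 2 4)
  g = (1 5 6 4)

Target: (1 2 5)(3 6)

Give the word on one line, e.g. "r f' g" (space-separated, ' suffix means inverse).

f r g g r

  after f: (1 3 5 6 2 4)
  after r: (1 4 3 2 5)
  after g: (2 6 4 3)
  after g: (1 5 6)(2 4 3)
  after r: (1 2 5)(3 6)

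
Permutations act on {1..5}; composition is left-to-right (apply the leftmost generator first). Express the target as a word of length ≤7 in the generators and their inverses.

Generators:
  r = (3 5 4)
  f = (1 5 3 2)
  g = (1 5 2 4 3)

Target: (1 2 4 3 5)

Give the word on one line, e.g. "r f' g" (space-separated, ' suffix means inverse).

  after f': (1 2 3 5)
  after g: (1 4 3 2)
  after g: (1 3 4)(2 5)
  after f: (1 2 3 4 5)
  after r': (1 2 4 3 5)

f' g g f r'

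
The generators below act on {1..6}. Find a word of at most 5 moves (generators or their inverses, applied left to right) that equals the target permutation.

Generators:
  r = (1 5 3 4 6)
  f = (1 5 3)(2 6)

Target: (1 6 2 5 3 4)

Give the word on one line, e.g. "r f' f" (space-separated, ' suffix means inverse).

f' r r

  after f': (1 3 5)(2 6)
  after r: (1 4 6 2)
  after r: (1 6 2 5 3 4)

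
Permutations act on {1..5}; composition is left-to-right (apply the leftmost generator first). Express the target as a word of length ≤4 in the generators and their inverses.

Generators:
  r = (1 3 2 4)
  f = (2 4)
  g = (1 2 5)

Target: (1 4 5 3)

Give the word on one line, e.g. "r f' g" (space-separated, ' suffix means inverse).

  after r': (1 4 2 3)
  after g: (1 4 5)(2 3)
  after f: (1 2 3 4 5)
  after r: (1 4 5 3)

r' g f r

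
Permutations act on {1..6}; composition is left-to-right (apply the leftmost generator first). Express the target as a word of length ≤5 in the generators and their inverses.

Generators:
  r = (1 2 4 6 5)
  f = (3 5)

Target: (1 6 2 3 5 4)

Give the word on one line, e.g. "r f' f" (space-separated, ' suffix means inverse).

  after r': (1 5 6 4 2)
  after r': (1 6 2 5 4)
  after f: (1 6 2 3 5 4)

r' r' f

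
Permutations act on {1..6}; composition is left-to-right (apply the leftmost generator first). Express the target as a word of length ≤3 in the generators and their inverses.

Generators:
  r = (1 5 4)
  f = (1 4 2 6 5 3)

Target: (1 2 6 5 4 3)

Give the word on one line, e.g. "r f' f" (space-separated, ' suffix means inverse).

  after r': (1 4 5)
  after f: (1 2 6 5 4 3)

r' f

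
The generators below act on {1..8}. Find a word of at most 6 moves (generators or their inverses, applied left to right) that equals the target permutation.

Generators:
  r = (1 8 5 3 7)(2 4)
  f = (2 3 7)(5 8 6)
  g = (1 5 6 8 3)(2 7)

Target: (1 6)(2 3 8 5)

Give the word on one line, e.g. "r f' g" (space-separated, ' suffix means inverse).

f g f' f' g'

  after f: (2 3 7)(5 8 6)
  after g: (1 5 3 2)
  after f': (1 6 8 5 2)(3 7)
  after f': (1 8 6 5 7 2)
  after g': (1 6)(2 3 8 5)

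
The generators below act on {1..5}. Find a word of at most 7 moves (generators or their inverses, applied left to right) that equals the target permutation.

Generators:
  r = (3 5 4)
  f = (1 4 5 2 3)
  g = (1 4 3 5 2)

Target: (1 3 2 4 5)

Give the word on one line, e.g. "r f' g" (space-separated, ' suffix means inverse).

g' f r' f g'

  after g': (1 2 5 3 4)
  after f: (1 3 5)
  after r': (1 4 5)
  after f: (1 5 4 2 3)
  after g': (1 3 2 4 5)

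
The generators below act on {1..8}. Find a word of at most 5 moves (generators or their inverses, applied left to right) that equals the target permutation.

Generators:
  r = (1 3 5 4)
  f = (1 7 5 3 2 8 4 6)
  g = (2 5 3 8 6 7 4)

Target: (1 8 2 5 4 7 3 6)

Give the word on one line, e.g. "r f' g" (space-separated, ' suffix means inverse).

r' f' r

  after r': (1 4 5 3)
  after f': (1 8 2 3 6 4 7)
  after r: (1 8 2 5 4 7 3 6)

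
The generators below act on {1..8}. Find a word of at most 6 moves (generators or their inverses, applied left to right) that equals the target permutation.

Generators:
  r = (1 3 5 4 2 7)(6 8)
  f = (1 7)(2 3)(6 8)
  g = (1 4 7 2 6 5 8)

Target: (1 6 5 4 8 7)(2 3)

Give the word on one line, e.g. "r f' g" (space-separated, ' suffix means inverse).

  after g: (1 4 7 2 6 5 8)
  after r': (1 5 6 3)(2 8 7 4)
  after g: (1 8 2)(3 4 6)
  after r: (1 6 5 4 8 7)(2 3)

g r' g r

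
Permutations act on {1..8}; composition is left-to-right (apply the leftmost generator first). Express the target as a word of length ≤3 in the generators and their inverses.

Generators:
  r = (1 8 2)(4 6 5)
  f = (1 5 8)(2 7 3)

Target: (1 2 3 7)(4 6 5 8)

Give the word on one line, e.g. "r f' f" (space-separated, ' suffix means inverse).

f' r

  after f': (1 8 5)(2 3 7)
  after r: (1 2 3 7)(4 6 5 8)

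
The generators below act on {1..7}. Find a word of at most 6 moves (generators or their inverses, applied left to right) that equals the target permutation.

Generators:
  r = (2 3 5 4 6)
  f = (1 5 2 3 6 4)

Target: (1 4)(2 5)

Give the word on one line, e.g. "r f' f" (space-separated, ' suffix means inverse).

  after r: (2 3 5 4 6)
  after r: (2 5 6 3 4)
  after f': (1 4 5 3 6 2)
  after r: (1 6 3 2)
  after f: (1 4)(2 5)

r r f' r f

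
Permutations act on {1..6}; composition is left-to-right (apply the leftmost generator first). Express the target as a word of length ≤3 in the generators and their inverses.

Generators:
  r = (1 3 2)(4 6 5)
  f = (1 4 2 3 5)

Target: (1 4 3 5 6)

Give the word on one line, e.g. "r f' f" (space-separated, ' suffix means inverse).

  after r': (1 2 3)(4 5 6)
  after f': (1 4 3 5 6)

r' f'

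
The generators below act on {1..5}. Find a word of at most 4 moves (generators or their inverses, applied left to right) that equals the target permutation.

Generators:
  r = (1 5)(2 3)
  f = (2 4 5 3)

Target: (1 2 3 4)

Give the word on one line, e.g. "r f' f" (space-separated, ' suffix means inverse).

r f r

  after r: (1 5)(2 3)
  after f: (1 3 4 5)
  after r: (1 2 3 4)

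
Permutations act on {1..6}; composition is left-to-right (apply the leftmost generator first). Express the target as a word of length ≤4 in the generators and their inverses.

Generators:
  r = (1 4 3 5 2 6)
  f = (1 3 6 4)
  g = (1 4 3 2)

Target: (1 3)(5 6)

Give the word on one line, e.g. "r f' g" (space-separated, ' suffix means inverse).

r' r' f' g'

  after r': (1 6 2 5 3 4)
  after r': (1 2 3)(4 6 5)
  after f': (1 2)(3 4)(5 6)
  after g': (1 3)(5 6)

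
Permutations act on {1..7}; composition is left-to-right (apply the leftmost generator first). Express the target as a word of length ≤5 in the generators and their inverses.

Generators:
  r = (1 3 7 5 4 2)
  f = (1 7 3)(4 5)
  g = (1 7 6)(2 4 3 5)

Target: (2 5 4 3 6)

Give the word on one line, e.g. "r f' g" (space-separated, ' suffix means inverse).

  after f: (1 7 3)(4 5)
  after g': (2 5)(3 6 7 4)
  after f': (1 3 6)(2 4 7 5)
  after r': (2 5 4 3 6)

f g' f' r'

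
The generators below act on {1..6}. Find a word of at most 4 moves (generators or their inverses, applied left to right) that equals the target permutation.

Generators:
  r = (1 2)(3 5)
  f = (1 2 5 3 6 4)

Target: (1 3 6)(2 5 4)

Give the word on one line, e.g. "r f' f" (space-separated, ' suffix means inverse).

r f f

  after r: (1 2)(3 5)
  after f: (1 5 6 4)
  after f: (1 3 6)(2 5 4)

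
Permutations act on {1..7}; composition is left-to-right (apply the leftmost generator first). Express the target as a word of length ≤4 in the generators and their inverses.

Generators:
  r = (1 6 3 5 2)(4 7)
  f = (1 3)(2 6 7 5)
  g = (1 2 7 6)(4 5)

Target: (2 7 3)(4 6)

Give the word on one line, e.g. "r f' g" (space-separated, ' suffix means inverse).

g' r f

  after g': (1 6 7 2)(4 5)
  after r: (1 3 5 7)(2 6 4)
  after f: (2 7 3)(4 6)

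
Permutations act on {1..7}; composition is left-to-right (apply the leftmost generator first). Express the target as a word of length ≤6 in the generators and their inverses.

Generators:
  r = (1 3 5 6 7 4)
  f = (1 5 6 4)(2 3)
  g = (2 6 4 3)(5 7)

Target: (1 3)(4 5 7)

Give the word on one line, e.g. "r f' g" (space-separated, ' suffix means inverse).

  after f: (1 5 6 4)(2 3)
  after g': (1 7 5 2 4)
  after f': (1 7)(2 6 5 3)
  after g': (1 5 4 6 7)
  after r': (1 3)(4 5 7)

f g' f' g' r'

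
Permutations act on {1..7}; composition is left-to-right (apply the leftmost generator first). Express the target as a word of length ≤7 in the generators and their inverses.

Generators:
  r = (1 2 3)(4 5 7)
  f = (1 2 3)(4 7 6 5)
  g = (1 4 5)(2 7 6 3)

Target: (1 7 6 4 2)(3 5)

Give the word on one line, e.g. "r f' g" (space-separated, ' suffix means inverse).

r g' r g f

  after r: (1 2 3)(4 5 7)
  after g': (1 3 5 2 6 7)
  after r: (2 6 4 5 3 7)
  after g: (1 4)(2 3 6 5)
  after f: (1 7 6 4 2)(3 5)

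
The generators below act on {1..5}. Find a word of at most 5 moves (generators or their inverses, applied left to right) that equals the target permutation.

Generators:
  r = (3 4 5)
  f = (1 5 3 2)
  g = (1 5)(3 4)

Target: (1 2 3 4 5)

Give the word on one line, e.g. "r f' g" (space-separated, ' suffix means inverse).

g' f' g r f

  after g': (1 5)(3 4)
  after f': (2 3 4 5)
  after g: (1 5 2 4)
  after r: (1 3 4)(2 5)
  after f: (1 2 3 4 5)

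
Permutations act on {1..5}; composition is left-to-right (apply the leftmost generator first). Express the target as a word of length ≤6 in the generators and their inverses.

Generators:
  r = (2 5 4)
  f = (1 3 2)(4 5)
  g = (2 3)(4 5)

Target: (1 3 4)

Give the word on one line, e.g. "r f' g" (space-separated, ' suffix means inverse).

r' r' f' f' r'

  after r': (2 4 5)
  after r': (2 5 4)
  after f': (1 2 4 3)
  after f': (1 3 2 5 4)
  after r': (1 3 4)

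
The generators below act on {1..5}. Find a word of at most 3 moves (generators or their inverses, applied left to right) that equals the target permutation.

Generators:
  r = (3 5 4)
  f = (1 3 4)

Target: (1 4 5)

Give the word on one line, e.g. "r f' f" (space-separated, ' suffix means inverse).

  after r: (3 5 4)
  after r: (3 4 5)
  after f': (1 4 5)

r r f'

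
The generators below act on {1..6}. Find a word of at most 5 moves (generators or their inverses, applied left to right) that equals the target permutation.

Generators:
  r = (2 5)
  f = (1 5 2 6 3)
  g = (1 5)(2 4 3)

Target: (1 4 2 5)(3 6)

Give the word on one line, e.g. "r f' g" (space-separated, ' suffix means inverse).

  after r: (2 5)
  after f': (1 3 6 2)
  after g': (1 4 2 5)(3 6)

r f' g'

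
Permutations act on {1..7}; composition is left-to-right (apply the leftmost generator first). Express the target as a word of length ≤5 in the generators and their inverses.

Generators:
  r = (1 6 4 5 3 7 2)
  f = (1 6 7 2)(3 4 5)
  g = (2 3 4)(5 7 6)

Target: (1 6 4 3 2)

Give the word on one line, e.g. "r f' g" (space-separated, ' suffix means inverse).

r' g r' g'

  after r': (1 2 7 3 5 4 6)
  after g: (1 3 7 4 5 2 6)
  after r': (1 5 7 6 2)
  after g': (1 6 4 3 2)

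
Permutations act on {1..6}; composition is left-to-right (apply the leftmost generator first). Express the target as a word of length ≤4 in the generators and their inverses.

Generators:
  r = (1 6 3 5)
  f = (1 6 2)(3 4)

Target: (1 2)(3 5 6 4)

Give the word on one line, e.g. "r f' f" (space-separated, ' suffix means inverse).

r f

  after r: (1 6 3 5)
  after f: (1 2)(3 5 6 4)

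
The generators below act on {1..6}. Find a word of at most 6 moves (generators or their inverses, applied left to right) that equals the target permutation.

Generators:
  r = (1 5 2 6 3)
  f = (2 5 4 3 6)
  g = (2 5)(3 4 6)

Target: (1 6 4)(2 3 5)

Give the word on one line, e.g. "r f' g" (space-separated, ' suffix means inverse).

  after f': (2 6 3 4 5)
  after r': (1 3 4)
  after g: (1 4)(2 5)(3 6)
  after f: (1 3 2 4)
  after g': (1 6 4)(2 3 5)

f' r' g f g'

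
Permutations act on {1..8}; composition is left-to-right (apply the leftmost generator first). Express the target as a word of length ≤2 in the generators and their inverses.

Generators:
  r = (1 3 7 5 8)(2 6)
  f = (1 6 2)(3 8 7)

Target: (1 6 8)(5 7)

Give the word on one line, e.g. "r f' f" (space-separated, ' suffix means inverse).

  after f': (1 2 6)(3 7 8)
  after r': (1 6 8)(5 7)

f' r'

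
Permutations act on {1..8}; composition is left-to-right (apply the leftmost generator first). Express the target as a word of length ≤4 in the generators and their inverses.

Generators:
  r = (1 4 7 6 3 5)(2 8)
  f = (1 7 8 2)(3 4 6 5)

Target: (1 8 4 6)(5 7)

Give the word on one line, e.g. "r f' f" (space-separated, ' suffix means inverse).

f' r'

  after f': (1 2 8 7)(3 5 6 4)
  after r': (1 8 4 6)(5 7)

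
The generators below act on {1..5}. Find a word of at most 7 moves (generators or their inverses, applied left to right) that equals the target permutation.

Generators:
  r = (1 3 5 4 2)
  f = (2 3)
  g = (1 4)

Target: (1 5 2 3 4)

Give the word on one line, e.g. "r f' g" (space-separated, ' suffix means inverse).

f r' g' r' r'

  after f: (2 3)
  after r': (1 2)(3 4 5)
  after g': (1 2 4 5 3)
  after r': (1 4 3 2 5)
  after r': (1 5 2 3 4)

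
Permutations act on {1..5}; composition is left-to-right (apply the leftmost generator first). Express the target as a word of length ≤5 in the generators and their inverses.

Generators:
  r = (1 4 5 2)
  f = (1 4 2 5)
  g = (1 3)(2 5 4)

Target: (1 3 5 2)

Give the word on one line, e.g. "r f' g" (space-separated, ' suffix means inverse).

g' f g' g' f

  after g': (1 3)(2 4 5)
  after f: (1 3 4)
  after g': (2 4 3 5)
  after g': (1 3 2 5 4)
  after f: (1 3 5 2)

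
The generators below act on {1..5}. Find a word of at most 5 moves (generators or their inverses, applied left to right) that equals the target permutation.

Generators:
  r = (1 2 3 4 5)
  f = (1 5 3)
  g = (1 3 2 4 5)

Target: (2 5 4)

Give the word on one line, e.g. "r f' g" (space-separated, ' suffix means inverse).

r g r f'

  after r: (1 2 3 4 5)
  after g: (1 4)(3 5)
  after r: (1 5 4 2 3)
  after f': (2 5 4)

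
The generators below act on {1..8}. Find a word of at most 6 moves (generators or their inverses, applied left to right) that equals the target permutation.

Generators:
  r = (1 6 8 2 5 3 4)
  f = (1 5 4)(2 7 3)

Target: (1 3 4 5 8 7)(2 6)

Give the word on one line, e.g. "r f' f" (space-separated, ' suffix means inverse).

  after f: (1 5 4)(2 7 3)
  after f: (1 4 5)(2 3 7)
  after r: (2 4 3 7 5 6 8)
  after f: (1 5 6 8 7 4 2)
  after r: (1 3 4 5 8 7)(2 6)

f f r f r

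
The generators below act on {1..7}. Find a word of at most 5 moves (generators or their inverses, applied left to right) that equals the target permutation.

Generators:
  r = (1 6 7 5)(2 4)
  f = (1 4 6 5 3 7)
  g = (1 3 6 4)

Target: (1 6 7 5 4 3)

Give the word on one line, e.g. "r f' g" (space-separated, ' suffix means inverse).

g f' f'

  after g: (1 3 6 4)
  after f': (1 5 6)(3 4 7)
  after f': (1 6 7 5 4 3)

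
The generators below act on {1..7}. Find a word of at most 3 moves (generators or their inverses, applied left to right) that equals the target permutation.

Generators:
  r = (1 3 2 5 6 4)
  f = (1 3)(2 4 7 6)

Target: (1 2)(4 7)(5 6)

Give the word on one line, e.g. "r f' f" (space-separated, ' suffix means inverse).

  after f: (1 3)(2 4 7 6)
  after r: (1 2)(4 7)(5 6)

f r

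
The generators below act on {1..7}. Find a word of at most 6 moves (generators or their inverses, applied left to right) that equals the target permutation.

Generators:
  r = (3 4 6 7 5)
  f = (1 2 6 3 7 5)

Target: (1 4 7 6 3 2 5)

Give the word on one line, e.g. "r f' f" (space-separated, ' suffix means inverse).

  after r': (3 5 7 6 4)
  after f: (1 2 6 4 7 3)
  after f: (1 6 4 5)(2 3)
  after r': (1 4 7 6 3 2 5)

r' f f r'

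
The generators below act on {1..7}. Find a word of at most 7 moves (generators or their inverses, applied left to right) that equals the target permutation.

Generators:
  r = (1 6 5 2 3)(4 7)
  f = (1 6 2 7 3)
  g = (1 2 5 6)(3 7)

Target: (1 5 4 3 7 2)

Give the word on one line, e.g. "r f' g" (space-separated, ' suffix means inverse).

g f f r' g

  after g: (1 2 5 6)(3 7)
  after f: (1 7)(2 5)
  after f: (1 3)(2 5 7 6)
  after r': (1 2 6 5 4 7)
  after g: (1 5 4 3 7 2)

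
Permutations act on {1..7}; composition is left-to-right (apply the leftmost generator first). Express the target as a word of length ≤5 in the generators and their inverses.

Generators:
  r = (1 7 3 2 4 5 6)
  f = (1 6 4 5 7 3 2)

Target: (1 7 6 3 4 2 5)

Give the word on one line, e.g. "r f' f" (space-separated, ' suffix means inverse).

f' f' f'

  after f': (1 2 3 7 5 4 6)
  after f': (1 3 5 6 2 7 4)
  after f': (1 7 6 3 4 2 5)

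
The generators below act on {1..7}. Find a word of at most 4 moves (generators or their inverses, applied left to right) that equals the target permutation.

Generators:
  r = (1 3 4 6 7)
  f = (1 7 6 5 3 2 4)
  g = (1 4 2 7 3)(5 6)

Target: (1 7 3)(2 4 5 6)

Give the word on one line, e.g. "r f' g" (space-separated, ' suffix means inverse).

r g'

  after r: (1 3 4 6 7)
  after g': (1 7 3)(2 4 5 6)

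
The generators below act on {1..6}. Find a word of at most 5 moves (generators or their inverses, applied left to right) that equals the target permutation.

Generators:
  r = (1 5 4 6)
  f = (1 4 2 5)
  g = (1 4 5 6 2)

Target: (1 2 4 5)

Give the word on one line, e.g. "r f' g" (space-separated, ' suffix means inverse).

  after r: (1 5 4 6)
  after g': (1 4 5)(2 6)
  after g': (2 5)
  after f: (1 4 2)
  after f: (1 2 4 5)

r g' g' f f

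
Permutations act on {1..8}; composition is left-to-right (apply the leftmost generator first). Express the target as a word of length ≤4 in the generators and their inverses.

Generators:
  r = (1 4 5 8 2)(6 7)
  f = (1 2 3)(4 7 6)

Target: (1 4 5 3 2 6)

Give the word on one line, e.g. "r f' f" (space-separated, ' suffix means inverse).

  after r: (1 4 5 8 2)(6 7)
  after r: (1 5 2 4 8)
  after f: (1 5 3)(2 7 6 4 8)
  after r': (1 4 5 3 2 6)

r r f r'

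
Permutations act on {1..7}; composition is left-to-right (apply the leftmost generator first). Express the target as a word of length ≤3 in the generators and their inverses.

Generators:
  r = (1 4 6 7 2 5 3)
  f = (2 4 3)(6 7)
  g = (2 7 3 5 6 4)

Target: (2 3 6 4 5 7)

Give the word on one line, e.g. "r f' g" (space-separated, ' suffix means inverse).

f g f'

  after f: (2 4 3)(6 7)
  after g: (3 7 4 5 6)
  after f': (2 3 6 4 5 7)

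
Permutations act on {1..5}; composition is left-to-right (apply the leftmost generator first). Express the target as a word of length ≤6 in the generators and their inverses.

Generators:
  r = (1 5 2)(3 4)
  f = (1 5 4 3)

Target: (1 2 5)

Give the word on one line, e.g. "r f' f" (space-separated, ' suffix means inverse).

r f' r' f'

  after r: (1 5 2)(3 4)
  after f': (2 3 5)
  after r': (1 2 4 3)
  after f': (1 2 5)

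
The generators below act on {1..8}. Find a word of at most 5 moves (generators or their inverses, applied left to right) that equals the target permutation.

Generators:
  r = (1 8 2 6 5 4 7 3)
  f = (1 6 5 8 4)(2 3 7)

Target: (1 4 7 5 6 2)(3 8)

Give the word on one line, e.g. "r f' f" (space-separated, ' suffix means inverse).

f' r' r' f' f'

  after f': (1 4 8 5 6)(2 7 3)
  after r': (1 5 2 4)(3 8 6)
  after r': (1 6 7 4 3)(2 5 8)
  after f': (2 6 3 4)(7 8)
  after f': (1 4 7 5 6 2)(3 8)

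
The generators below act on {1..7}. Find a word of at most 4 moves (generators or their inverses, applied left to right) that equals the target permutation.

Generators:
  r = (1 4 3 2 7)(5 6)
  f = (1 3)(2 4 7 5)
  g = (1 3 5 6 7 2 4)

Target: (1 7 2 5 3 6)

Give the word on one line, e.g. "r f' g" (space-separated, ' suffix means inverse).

r g' g'

  after r: (1 4 3 2 7)(5 6)
  after g': (1 2 6 3 7 4)
  after g': (1 7 2 5 3 6)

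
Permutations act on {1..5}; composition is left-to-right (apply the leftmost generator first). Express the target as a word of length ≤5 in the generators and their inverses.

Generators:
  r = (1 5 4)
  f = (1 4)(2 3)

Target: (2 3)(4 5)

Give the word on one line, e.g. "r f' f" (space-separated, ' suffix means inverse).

r r f

  after r: (1 5 4)
  after r: (1 4 5)
  after f: (2 3)(4 5)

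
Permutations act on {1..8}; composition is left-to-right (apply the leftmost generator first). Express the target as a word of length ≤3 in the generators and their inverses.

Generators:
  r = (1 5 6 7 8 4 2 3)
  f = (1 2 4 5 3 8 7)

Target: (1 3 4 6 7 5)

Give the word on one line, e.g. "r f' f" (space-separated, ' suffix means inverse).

f r

  after f: (1 2 4 5 3 8 7)
  after r: (1 3 4 6 7 5)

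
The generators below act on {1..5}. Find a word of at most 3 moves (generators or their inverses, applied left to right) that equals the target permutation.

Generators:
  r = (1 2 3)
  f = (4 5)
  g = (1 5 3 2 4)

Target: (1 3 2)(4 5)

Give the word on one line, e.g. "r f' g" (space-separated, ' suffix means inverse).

f r r

  after f: (4 5)
  after r: (1 2 3)(4 5)
  after r: (1 3 2)(4 5)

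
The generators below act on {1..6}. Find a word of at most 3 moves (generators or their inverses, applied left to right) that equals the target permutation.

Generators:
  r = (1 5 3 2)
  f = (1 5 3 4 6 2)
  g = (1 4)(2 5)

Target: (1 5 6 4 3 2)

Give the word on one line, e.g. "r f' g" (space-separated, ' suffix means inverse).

r r f'

  after r: (1 5 3 2)
  after r: (1 3)(2 5)
  after f': (1 5 6 4 3 2)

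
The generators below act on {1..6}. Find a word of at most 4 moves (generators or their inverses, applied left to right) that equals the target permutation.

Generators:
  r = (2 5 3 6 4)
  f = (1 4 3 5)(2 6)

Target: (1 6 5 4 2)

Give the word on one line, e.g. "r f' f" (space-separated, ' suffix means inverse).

  after f': (1 5 3 4)(2 6)
  after r: (1 3 2 4)(5 6)
  after f': (1 4 5 2)(3 6)
  after r': (1 6 5 4 2)

f' r f' r'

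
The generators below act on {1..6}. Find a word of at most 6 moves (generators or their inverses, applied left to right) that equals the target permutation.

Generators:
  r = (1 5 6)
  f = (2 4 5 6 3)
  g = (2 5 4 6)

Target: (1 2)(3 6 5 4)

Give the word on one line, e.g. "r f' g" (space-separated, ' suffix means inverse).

r' g' r f g'

  after r': (1 6 5)
  after g': (1 4 5)(2 6)
  after r: (1 4 6 2)
  after f: (1 5 6 4 3 2)
  after g': (1 2)(3 6 5 4)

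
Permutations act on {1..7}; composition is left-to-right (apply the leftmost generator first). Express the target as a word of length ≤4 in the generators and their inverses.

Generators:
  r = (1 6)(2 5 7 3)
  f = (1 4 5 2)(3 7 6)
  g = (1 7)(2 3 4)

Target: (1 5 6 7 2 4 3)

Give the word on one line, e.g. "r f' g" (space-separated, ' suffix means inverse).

  after g: (1 7)(2 3 4)
  after r': (1 5 2 7 6)(3 4)
  after r': (1 2 5 3 4 7)
  after f': (1 5 6 7 2 4 3)

g r' r' f'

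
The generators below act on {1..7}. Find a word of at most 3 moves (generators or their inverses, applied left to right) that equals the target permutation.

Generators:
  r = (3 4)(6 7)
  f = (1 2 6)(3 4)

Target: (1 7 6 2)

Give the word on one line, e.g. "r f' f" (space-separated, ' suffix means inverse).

f' r

  after f': (1 6 2)(3 4)
  after r: (1 7 6 2)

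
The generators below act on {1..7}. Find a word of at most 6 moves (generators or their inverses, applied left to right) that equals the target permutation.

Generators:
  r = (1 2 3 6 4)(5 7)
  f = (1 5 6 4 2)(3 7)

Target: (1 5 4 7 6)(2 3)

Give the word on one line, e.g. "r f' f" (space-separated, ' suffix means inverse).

  after f': (1 2 4 6 5)(3 7)
  after r': (2 6 7)(3 5 4)
  after f: (1 5 2 4 7)(3 6)
  after r': (1 7 4 5)(2 6)
  after r': (1 5 4 7 6)(2 3)

f' r' f r' r'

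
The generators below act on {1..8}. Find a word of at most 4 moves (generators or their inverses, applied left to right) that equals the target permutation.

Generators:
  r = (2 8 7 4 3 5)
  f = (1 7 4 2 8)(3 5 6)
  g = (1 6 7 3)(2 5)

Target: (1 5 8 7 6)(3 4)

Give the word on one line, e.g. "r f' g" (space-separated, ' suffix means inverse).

  after g': (1 3 7 6)(2 5)
  after r: (1 5 8 7 6)(3 4)

g' r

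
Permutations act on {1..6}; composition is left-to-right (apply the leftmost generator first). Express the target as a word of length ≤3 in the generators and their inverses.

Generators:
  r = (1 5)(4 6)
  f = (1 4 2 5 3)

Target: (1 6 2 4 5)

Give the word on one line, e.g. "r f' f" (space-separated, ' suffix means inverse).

  after f: (1 4 2 5 3)
  after r': (1 6 4 2)(3 5)
  after f: (1 6 2 4 5)

f r' f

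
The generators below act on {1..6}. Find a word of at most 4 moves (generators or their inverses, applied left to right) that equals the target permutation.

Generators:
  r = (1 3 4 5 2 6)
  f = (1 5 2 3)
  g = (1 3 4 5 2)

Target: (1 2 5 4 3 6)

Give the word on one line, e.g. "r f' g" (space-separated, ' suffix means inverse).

f r' g' f'

  after f: (1 5 2 3)
  after r': (1 4 3 6 2)
  after g': (1 3 6 5 4)
  after f': (1 2 5 4 3 6)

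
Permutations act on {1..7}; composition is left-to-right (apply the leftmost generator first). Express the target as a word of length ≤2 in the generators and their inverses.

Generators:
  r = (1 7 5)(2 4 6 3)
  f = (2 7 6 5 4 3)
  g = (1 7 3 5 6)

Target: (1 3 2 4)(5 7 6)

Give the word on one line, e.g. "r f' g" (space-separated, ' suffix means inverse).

r g

  after r: (1 7 5)(2 4 6 3)
  after g: (1 3 2 4)(5 7 6)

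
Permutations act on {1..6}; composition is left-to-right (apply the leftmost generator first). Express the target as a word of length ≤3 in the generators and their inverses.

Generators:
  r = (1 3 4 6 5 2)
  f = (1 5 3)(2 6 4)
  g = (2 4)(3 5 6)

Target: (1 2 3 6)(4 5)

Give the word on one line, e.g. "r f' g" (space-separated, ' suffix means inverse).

g r'

  after g: (2 4)(3 5 6)
  after r': (1 2 3 6)(4 5)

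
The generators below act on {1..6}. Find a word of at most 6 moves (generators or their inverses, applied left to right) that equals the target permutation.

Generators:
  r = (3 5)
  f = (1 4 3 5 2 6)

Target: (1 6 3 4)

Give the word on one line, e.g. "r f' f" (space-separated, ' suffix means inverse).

f' f' r' f r

  after f': (1 6 2 5 3 4)
  after f': (1 2 3)(4 6 5)
  after r': (1 2 5 4 6 3)
  after f: (1 6 5 3 4)
  after r: (1 6 3 4)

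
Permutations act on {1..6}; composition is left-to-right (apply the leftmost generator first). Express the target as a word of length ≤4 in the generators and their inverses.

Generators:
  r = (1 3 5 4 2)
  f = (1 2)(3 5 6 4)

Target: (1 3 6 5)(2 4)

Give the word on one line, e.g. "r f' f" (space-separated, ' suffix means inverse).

r f r'

  after r: (1 3 5 4 2)
  after f: (1 5 3 6 4)
  after r': (1 3 6 5)(2 4)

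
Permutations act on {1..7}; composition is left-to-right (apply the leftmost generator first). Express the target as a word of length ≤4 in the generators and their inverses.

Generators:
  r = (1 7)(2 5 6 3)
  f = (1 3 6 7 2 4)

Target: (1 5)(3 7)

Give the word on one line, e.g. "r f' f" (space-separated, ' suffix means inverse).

f r' r' f'

  after f: (1 3 6 7 2 4)
  after r': (1 6)(2 4 7 3 5)
  after r': (1 5 3 2 4)(6 7)
  after f': (1 5)(3 7)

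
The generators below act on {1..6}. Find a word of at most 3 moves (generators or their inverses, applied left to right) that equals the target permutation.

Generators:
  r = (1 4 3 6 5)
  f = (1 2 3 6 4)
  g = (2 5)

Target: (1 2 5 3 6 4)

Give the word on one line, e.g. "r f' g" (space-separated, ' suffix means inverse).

g' f

  after g': (2 5)
  after f: (1 2 5 3 6 4)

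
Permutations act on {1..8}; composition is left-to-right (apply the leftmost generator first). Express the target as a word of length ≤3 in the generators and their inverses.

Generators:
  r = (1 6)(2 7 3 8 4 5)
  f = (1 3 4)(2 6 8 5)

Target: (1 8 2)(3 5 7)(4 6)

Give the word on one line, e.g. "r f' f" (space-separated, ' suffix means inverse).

  after f: (1 3 4)(2 6 8 5)
  after r: (1 8 2)(3 5 7)(4 6)

f r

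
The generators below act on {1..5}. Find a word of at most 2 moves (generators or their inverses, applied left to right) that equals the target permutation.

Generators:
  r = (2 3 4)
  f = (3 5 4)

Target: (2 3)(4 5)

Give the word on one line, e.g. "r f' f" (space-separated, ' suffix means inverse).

  after f': (3 4 5)
  after r: (2 3)(4 5)

f' r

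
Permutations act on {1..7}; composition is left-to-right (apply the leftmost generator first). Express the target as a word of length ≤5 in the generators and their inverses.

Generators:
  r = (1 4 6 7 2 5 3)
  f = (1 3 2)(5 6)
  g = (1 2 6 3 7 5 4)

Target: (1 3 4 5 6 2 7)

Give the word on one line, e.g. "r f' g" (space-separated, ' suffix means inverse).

  after r: (1 4 6 7 2 5 3)
  after f: (1 4 5 2 6 7)
  after g': (1 5)(3 6)(4 7)
  after f': (1 6)(2 3 5)(4 7)
  after g: (1 3 4 5 6 2 7)

r f g' f' g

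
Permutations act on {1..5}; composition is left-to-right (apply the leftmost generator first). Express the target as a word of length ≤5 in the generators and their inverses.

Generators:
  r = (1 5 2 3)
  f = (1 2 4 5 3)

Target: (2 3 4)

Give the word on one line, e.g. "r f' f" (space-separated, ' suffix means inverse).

  after r': (1 3 2 5)
  after r': (1 2)(3 5)
  after f': (2 3 4)

r' r' f'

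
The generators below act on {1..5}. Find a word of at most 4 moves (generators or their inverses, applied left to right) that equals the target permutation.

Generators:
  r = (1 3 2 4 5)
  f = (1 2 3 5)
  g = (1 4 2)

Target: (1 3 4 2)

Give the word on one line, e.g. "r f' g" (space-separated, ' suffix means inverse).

f r'

  after f: (1 2 3 5)
  after r': (1 3 4 2)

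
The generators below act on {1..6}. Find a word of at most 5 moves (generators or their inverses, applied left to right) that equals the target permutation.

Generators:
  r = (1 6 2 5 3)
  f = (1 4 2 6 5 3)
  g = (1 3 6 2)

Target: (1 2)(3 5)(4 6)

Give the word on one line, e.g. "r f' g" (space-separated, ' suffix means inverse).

  after f': (1 3 5 6 2 4)
  after g': (2 4)(3 5)
  after r: (1 6 2 4 5)
  after f': (1 2)(3 5)(4 6)

f' g' r f'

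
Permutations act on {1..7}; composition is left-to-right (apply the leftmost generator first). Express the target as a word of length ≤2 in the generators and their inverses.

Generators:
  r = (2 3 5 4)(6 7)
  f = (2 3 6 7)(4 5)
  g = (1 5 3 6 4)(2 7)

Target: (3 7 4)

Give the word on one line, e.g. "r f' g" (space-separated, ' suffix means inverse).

f r'

  after f: (2 3 6 7)(4 5)
  after r': (3 7 4)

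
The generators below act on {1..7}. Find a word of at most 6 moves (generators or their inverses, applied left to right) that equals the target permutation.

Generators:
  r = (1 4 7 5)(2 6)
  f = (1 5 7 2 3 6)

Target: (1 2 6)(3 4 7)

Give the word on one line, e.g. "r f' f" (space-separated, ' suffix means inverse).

f r f' r'

  after f: (1 5 7 2 3 6)
  after r: (2 3)(4 7 6)
  after f': (1 6 4 5)(3 7)
  after r': (1 2 6)(3 4 7)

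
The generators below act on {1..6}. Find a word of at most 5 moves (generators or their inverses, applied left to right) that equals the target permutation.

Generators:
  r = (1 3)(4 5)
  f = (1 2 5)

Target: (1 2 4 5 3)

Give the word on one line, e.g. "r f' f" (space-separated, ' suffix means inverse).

  after f': (1 5 2)
  after f': (1 2 5)
  after r: (1 2 4 5 3)

f' f' r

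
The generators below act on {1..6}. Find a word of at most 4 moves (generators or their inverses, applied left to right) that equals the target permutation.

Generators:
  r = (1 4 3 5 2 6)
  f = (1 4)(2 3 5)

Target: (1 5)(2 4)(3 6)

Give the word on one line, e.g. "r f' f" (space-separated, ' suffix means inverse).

r r r

  after r: (1 4 3 5 2 6)
  after r: (1 3 2)(4 5 6)
  after r: (1 5)(2 4)(3 6)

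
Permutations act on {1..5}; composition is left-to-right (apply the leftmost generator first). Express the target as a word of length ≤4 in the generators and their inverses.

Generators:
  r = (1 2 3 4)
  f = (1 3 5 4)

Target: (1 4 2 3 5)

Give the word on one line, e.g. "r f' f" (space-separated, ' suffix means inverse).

f r

  after f: (1 3 5 4)
  after r: (1 4 2 3 5)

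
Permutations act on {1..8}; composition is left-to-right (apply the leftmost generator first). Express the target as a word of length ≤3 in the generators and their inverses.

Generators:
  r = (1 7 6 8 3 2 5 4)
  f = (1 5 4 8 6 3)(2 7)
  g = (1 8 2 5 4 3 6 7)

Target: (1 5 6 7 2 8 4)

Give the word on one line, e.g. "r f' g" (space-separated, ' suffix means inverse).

  after g': (1 7 6 3 4 5 2 8)
  after f: (1 2 6)(3 8 5 7)
  after r: (1 5 6 7 2 8 4)

g' f r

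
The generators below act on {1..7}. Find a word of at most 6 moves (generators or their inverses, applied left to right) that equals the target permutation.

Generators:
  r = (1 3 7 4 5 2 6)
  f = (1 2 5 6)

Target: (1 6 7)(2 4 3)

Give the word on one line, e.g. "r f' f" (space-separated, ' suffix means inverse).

f' r' f' r'

  after f': (1 6 5 2)
  after r': (1 2 6 4 7 3)
  after f': (2 5)(3 6 4 7)
  after r': (1 6 7)(2 4 3)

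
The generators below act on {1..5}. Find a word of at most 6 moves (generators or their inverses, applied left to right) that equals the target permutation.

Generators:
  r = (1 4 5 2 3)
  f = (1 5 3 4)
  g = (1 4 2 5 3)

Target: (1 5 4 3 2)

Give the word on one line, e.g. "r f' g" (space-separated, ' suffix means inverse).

g f' g f

  after g: (1 4 2 5 3)
  after f': (1 3 4 2)
  after g: (2 4 5 3)
  after f: (1 5 4 3 2)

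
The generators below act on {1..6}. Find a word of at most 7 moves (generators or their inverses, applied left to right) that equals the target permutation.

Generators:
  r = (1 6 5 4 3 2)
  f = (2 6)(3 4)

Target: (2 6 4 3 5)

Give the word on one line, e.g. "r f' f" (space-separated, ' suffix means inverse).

  after r: (1 6 5 4 3 2)
  after f: (1 2)(3 6 5)
  after f: (1 6 5 4 3 2)
  after f: (1 2)(3 6 5)
  after r: (2 6 4 3 5)

r f f f r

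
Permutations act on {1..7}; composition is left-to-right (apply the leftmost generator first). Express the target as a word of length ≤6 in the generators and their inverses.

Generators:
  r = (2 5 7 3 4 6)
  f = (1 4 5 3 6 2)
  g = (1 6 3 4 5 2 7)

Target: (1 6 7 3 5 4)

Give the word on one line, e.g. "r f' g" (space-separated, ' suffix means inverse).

  after r: (2 5 7 3 4 6)
  after f: (1 4 2 3 5 7 6)
  after g: (1 5)(2 4 7 3)
  after g: (1 2 5 6 3 7 4)
  after r': (1 6 7 3 5 4)

r f g g r'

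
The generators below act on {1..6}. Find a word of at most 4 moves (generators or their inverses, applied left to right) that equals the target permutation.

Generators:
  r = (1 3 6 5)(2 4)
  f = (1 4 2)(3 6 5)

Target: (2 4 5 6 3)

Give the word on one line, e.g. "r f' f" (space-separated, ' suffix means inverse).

f f r f'

  after f: (1 4 2)(3 6 5)
  after f: (1 2 4)(3 5 6)
  after r: (1 4 3)
  after f': (2 4 5 6 3)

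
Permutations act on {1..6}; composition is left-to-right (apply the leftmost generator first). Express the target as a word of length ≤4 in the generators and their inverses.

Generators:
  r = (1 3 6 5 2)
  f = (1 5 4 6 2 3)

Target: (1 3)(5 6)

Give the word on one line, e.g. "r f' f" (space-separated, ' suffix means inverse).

f' r' f'

  after f': (1 3 2 6 4 5)
  after r': (2 3 5)(4 6)
  after f': (1 3)(5 6)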